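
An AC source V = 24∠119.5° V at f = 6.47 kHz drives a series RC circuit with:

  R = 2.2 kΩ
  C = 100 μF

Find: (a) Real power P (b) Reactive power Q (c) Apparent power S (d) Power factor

Step 1 — Angular frequency: ω = 2π·f = 2π·6470 = 4.065e+04 rad/s.
Step 2 — Component impedances:
  R: Z = R = 2200 Ω
  C: Z = 1/(jωC) = -j/(ω·C) = 0 - j0.246 Ω
Step 3 — Series combination: Z_total = R + C = 2200 - j0.246 Ω = 2200∠-0.0° Ω.
Step 4 — Source phasor: V = 24∠119.5° V = -11.82 + j20.89 V.
Step 5 — Current: I = V / Z = -0.005373 + j0.009494 A = 0.01091∠119.5° A.
Step 6 — Complex power: S = V·I* = 0.2618 - j2.927e-05 VA.
Step 7 — Real power: P = Re(S) = 0.2618 W.
Step 8 — Reactive power: Q = Im(S) = -2.927e-05 VAR.
Step 9 — Apparent power: |S| = 0.2618 VA.
Step 10 — Power factor: PF = P/|S| = 1 (leading).

(a) P = 0.2618 W  (b) Q = -2.927e-05 VAR  (c) S = 0.2618 VA  (d) PF = 1 (leading)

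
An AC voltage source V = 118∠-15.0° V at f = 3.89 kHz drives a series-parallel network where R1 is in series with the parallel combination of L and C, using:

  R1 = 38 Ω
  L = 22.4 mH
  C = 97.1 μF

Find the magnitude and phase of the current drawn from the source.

Step 1 — Angular frequency: ω = 2π·f = 2π·3890 = 2.444e+04 rad/s.
Step 2 — Component impedances:
  R1: Z = R = 38 Ω
  L: Z = jωL = j·2.444e+04·0.0224 = 0 + j547.5 Ω
  C: Z = 1/(jωC) = -j/(ω·C) = 0 - j0.4214 Ω
Step 3 — Parallel branch: L || C = 1/(1/L + 1/C) = 0 - j0.4217 Ω.
Step 4 — Series with R1: Z_total = R1 + (L || C) = 38 - j0.4217 Ω = 38∠-0.6° Ω.
Step 5 — Source phasor: V = 118∠-15.0° V = 114 - j30.54 V.
Step 6 — Ohm's law: I = V / Z_total = (114 - j30.54) / (38 - j0.4217) = 3.008 - j0.7703 A.
Step 7 — Convert to polar: |I| = 3.105 A, ∠I = -14.4°.

I = 3.105∠-14.4° A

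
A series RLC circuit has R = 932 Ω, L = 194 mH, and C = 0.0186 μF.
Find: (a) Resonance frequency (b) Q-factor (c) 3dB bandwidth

Step 1 — Resonance: ω₀ = 1/√(LC) = 1/√(0.194·1.86e-08) = 1.665e+04 rad/s.
Step 2 — f₀ = ω₀/(2π) = 2649 Hz.
Step 3 — Series Q: Q = ω₀L/R = 1.665e+04·0.194/932 = 3.465.
Step 4 — Bandwidth: Δω = ω₀/Q = 4804 rad/s; BW = Δω/(2π) = 764.6 Hz.

(a) f₀ = 2649 Hz  (b) Q = 3.465  (c) BW = 764.6 Hz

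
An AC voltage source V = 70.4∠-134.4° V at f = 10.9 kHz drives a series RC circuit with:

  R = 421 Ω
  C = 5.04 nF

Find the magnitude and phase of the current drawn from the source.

Step 1 — Angular frequency: ω = 2π·f = 2π·1.09e+04 = 6.849e+04 rad/s.
Step 2 — Component impedances:
  R: Z = R = 421 Ω
  C: Z = 1/(jωC) = -j/(ω·C) = 0 - j2897 Ω
Step 3 — Series combination: Z_total = R + C = 421 - j2897 Ω = 2928∠-81.7° Ω.
Step 4 — Source phasor: V = 70.4∠-134.4° V = -49.26 - j50.3 V.
Step 5 — Ohm's law: I = V / Z_total = (-49.26 - j50.3) / (421 - j2897) = 0.01458 - j0.01912 A.
Step 6 — Convert to polar: |I| = 0.02405 A, ∠I = -52.7°.

I = 0.02405∠-52.7° A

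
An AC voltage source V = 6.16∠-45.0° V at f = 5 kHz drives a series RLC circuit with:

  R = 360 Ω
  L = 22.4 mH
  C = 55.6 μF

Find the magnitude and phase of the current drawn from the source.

Step 1 — Angular frequency: ω = 2π·f = 2π·5000 = 3.142e+04 rad/s.
Step 2 — Component impedances:
  R: Z = R = 360 Ω
  L: Z = jωL = j·3.142e+04·0.0224 = 0 + j703.7 Ω
  C: Z = 1/(jωC) = -j/(ω·C) = 0 - j0.5725 Ω
Step 3 — Series combination: Z_total = R + L + C = 360 + j703.1 Ω = 789.9∠62.9° Ω.
Step 4 — Source phasor: V = 6.16∠-45.0° V = 4.356 - j4.356 V.
Step 5 — Ohm's law: I = V / Z_total = (4.356 - j4.356) / (360 + j703.1) = -0.002395 - j0.007421 A.
Step 6 — Convert to polar: |I| = 0.007798 A, ∠I = -107.9°.

I = 0.007798∠-107.9° A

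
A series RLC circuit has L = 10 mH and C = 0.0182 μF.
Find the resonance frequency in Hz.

Step 1 — Resonance condition Im(Z)=0 gives ω₀ = 1/√(LC).
Step 2 — ω₀ = 1/√(0.01·1.82e-08) = 7.412e+04 rad/s.
Step 3 — f₀ = ω₀/(2π) = 1.18e+04 Hz.

f₀ = 1.18e+04 Hz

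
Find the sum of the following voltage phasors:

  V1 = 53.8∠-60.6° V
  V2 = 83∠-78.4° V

Step 1 — Convert each phasor to rectangular form:
  V1 = 53.8·(cos(-60.6°) + j·sin(-60.6°)) = 26.41 - j46.87 V
  V2 = 83·(cos(-78.4°) + j·sin(-78.4°)) = 16.69 - j81.3 V
Step 2 — Sum components: V_total = 43.1 - j128.2 V.
Step 3 — Convert to polar: |V_total| = 135.2 V, ∠V_total = -71.4°.

V_total = 135.2∠-71.4° V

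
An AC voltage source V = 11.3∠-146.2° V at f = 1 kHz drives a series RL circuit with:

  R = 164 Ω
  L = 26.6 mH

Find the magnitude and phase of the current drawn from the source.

Step 1 — Angular frequency: ω = 2π·f = 2π·1000 = 6283 rad/s.
Step 2 — Component impedances:
  R: Z = R = 164 Ω
  L: Z = jωL = j·6283·0.0266 = 0 + j167.1 Ω
Step 3 — Series combination: Z_total = R + L = 164 + j167.1 Ω = 234.2∠45.5° Ω.
Step 4 — Source phasor: V = 11.3∠-146.2° V = -9.39 - j6.286 V.
Step 5 — Ohm's law: I = V / Z_total = (-9.39 - j6.286) / (164 + j167.1) = -0.04725 + j0.009821 A.
Step 6 — Convert to polar: |I| = 0.04826 A, ∠I = 168.3°.

I = 0.04826∠168.3° A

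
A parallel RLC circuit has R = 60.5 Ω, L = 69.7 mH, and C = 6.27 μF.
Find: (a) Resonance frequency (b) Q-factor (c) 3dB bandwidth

Step 1 — Resonance: ω₀ = 1/√(LC) = 1/√(0.0697·6.27e-06) = 1513 rad/s.
Step 2 — f₀ = ω₀/(2π) = 240.8 Hz.
Step 3 — Parallel Q: Q = R/(ω₀L) = 60.5/(1513·0.0697) = 0.5738.
Step 4 — Bandwidth: Δω = ω₀/Q = 2636 rad/s; BW = Δω/(2π) = 419.6 Hz.

(a) f₀ = 240.8 Hz  (b) Q = 0.5738  (c) BW = 419.6 Hz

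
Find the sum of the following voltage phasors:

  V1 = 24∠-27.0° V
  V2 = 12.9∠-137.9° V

Step 1 — Convert each phasor to rectangular form:
  V1 = 24·(cos(-27.0°) + j·sin(-27.0°)) = 21.38 - j10.9 V
  V2 = 12.9·(cos(-137.9°) + j·sin(-137.9°)) = -9.571 - j8.649 V
Step 2 — Sum components: V_total = 11.81 - j19.54 V.
Step 3 — Convert to polar: |V_total| = 22.84 V, ∠V_total = -58.9°.

V_total = 22.84∠-58.9° V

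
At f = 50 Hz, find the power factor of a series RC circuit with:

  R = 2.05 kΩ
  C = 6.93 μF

Step 1 — Angular frequency: ω = 2π·f = 2π·50 = 314.2 rad/s.
Step 2 — Component impedances:
  R: Z = R = 2050 Ω
  C: Z = 1/(jωC) = -j/(ω·C) = 0 - j459.3 Ω
Step 3 — Series combination: Z_total = R + C = 2050 - j459.3 Ω = 2101∠-12.6° Ω.
Step 4 — Power factor: PF = cos(φ) = Re(Z)/|Z| = 2050/2100.8 = 0.9758.
Step 5 — Type: Im(Z) = -459.3 ⇒ leading (phase φ = -12.6°).

PF = 0.9758 (leading, φ = -12.6°)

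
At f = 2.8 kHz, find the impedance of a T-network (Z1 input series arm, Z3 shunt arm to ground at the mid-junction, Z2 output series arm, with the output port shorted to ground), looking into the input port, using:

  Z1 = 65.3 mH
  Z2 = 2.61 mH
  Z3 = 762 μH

Step 1 — Angular frequency: ω = 2π·f = 2π·2800 = 1.759e+04 rad/s.
Step 2 — Component impedances:
  Z1: Z = jωL = j·1.759e+04·0.0653 = 0 + j1149 Ω
  Z2: Z = jωL = j·1.759e+04·0.00261 = 0 + j45.92 Ω
  Z3: Z = jωL = j·1.759e+04·0.000762 = 0 + j13.41 Ω
Step 3 — With the output port shorted to ground, the output series arm Z2 runs from the junction to ground; the shunt arm Z3 also runs from the junction to ground. They appear in parallel: Z3 || Z2 = 0 + j10.38 Ω.
Step 4 — Series with input arm Z1: Z_in = Z1 + (Z3 || Z2) = 0 + j1159 Ω = 1159∠90.0° Ω.

Z = 0 + j1159 Ω = 1159∠90.0° Ω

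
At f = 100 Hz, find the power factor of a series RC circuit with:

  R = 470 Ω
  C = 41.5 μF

Step 1 — Angular frequency: ω = 2π·f = 2π·100 = 628.3 rad/s.
Step 2 — Component impedances:
  R: Z = R = 470 Ω
  C: Z = 1/(jωC) = -j/(ω·C) = 0 - j38.35 Ω
Step 3 — Series combination: Z_total = R + C = 470 - j38.35 Ω = 471.6∠-4.7° Ω.
Step 4 — Power factor: PF = cos(φ) = Re(Z)/|Z| = 470/471.56 = 0.9967.
Step 5 — Type: Im(Z) = -38.35 ⇒ leading (phase φ = -4.7°).

PF = 0.9967 (leading, φ = -4.7°)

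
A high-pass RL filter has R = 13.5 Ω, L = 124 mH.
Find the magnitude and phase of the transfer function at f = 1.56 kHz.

Step 1 — Angular frequency: ω = 2π·1560 = 9802 rad/s.
Step 2 — Transfer function: H(jω) = jωL/(R + jωL).
Step 3 — Numerator jωL = j·1215; denominator R + jωL = 13.5 + j1215.
Step 4 — H = 0.9999 + j0.01111.
Step 5 — Magnitude: |H| = 0.9999 (-0.0 dB); phase: φ = 0.6°.

|H| = 0.9999 (-0.0 dB), φ = 0.6°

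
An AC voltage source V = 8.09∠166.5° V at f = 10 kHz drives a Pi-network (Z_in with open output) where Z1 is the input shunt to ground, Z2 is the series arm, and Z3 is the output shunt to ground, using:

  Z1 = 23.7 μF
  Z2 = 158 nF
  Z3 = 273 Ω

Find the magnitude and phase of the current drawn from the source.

Step 1 — Angular frequency: ω = 2π·f = 2π·1e+04 = 6.283e+04 rad/s.
Step 2 — Component impedances:
  Z1: Z = 1/(jωC) = -j/(ω·C) = 0 - j0.6715 Ω
  Z2: Z = 1/(jωC) = -j/(ω·C) = 0 - j100.7 Ω
  Z3: Z = R = 273 Ω
Step 3 — With open output, the series arm Z2 and the output shunt Z3 appear in series to ground: Z2 + Z3 = 273 - j100.7 Ω.
Step 4 — Parallel with input shunt Z1: Z_in = Z1 || (Z2 + Z3) = 0.001452 - j0.671 Ω = 0.671∠-89.9° Ω.
Step 5 — Source phasor: V = 8.09∠166.5° V = -7.866 + j1.889 V.
Step 6 — Ohm's law: I = V / Z_total = (-7.866 + j1.889) / (0.001452 - j0.671) = -2.84 - j11.72 A.
Step 7 — Convert to polar: |I| = 12.06 A, ∠I = -103.6°.

I = 12.06∠-103.6° A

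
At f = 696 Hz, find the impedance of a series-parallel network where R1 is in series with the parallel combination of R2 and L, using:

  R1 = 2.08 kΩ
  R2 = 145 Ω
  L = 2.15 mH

Step 1 — Angular frequency: ω = 2π·f = 2π·696 = 4373 rad/s.
Step 2 — Component impedances:
  R1: Z = R = 2080 Ω
  R2: Z = R = 145 Ω
  L: Z = jωL = j·4373·0.00215 = 0 + j9.402 Ω
Step 3 — Parallel branch: R2 || L = 1/(1/R2 + 1/L) = 0.6071 + j9.363 Ω.
Step 4 — Series with R1: Z_total = R1 + (R2 || L) = 2081 + j9.363 Ω = 2081∠0.3° Ω.

Z = 2081 + j9.363 Ω = 2081∠0.3° Ω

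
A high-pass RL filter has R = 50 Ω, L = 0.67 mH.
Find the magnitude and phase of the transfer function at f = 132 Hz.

Step 1 — Angular frequency: ω = 2π·132 = 829.4 rad/s.
Step 2 — Transfer function: H(jω) = jωL/(R + jωL).
Step 3 — Numerator jωL = j·0.5557; denominator R + jωL = 50 + j0.5557.
Step 4 — H = 0.0001235 + j0.01111.
Step 5 — Magnitude: |H| = 0.01111 (-39.1 dB); phase: φ = 89.4°.

|H| = 0.01111 (-39.1 dB), φ = 89.4°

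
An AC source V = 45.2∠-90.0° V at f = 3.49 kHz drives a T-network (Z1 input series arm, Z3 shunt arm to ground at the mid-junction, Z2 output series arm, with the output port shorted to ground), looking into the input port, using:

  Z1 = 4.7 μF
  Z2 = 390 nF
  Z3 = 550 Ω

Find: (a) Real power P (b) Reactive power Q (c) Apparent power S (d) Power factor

Step 1 — Angular frequency: ω = 2π·f = 2π·3490 = 2.193e+04 rad/s.
Step 2 — Component impedances:
  Z1: Z = 1/(jωC) = -j/(ω·C) = 0 - j9.703 Ω
  Z2: Z = 1/(jωC) = -j/(ω·C) = 0 - j116.9 Ω
  Z3: Z = R = 550 Ω
Step 3 — With the output port shorted to ground, the output series arm Z2 runs from the junction to ground; the shunt arm Z3 also runs from the junction to ground. They appear in parallel: Z3 || Z2 = 23.78 - j111.9 Ω.
Step 4 — Series with input arm Z1: Z_in = Z1 + (Z3 || Z2) = 23.78 - j121.6 Ω = 123.9∠-78.9° Ω.
Step 5 — Source phasor: V = 45.2∠-90.0° V = 0 - j45.2 V.
Step 6 — Current: I = V / Z = 0.3581 - j0.07005 A = 0.3649∠-11.1° A.
Step 7 — Complex power: S = V·I* = 3.166 - j16.19 VA.
Step 8 — Real power: P = Re(S) = 3.166 W.
Step 9 — Reactive power: Q = Im(S) = -16.19 VAR.
Step 10 — Apparent power: |S| = 16.49 VA.
Step 11 — Power factor: PF = P/|S| = 0.192 (leading).

(a) P = 3.166 W  (b) Q = -16.19 VAR  (c) S = 16.49 VA  (d) PF = 0.192 (leading)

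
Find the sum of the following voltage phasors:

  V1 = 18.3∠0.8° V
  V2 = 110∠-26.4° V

Step 1 — Convert each phasor to rectangular form:
  V1 = 18.3·(cos(0.8°) + j·sin(0.8°)) = 18.3 + j0.2555 V
  V2 = 110·(cos(-26.4°) + j·sin(-26.4°)) = 98.53 - j48.91 V
Step 2 — Sum components: V_total = 116.8 - j48.65 V.
Step 3 — Convert to polar: |V_total| = 126.6 V, ∠V_total = -22.6°.

V_total = 126.6∠-22.6° V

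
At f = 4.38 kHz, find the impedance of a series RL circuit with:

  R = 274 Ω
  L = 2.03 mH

Step 1 — Angular frequency: ω = 2π·f = 2π·4380 = 2.752e+04 rad/s.
Step 2 — Component impedances:
  R: Z = R = 274 Ω
  L: Z = jωL = j·2.752e+04·0.00203 = 0 + j55.87 Ω
Step 3 — Series combination: Z_total = R + L = 274 + j55.87 Ω = 279.6∠11.5° Ω.

Z = 274 + j55.87 Ω = 279.6∠11.5° Ω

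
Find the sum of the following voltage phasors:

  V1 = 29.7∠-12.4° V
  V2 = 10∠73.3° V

Step 1 — Convert each phasor to rectangular form:
  V1 = 29.7·(cos(-12.4°) + j·sin(-12.4°)) = 29.01 - j6.378 V
  V2 = 10·(cos(73.3°) + j·sin(73.3°)) = 2.874 + j9.578 V
Step 2 — Sum components: V_total = 31.88 + j3.201 V.
Step 3 — Convert to polar: |V_total| = 32.04 V, ∠V_total = 5.7°.

V_total = 32.04∠5.7° V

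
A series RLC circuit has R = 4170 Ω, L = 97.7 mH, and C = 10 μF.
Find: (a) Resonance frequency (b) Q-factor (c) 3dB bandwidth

Step 1 — Resonance condition Im(Z)=0 gives ω₀ = 1/√(LC).
Step 2 — ω₀ = 1/√(0.0977·1e-05) = 1012 rad/s.
Step 3 — f₀ = ω₀/(2π) = 161 Hz.
Step 4 — Series Q: Q = ω₀L/R = 1012·0.0977/4170 = 0.0237.
Step 5 — 3dB bandwidth: Δω = ω₀/Q = 4.268e+04 rad/s; BW = Δω/(2π) = 6793 Hz.

(a) f₀ = 161 Hz  (b) Q = 0.0237  (c) BW = 6793 Hz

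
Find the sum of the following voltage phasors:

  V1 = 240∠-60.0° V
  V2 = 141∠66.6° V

Step 1 — Convert each phasor to rectangular form:
  V1 = 240·(cos(-60.0°) + j·sin(-60.0°)) = 120 - j207.8 V
  V2 = 141·(cos(66.6°) + j·sin(66.6°)) = 56 + j129.4 V
Step 2 — Sum components: V_total = 176 - j78.44 V.
Step 3 — Convert to polar: |V_total| = 192.7 V, ∠V_total = -24.0°.

V_total = 192.7∠-24.0° V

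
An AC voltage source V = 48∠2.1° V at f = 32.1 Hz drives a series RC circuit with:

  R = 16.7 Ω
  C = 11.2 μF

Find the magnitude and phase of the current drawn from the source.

Step 1 — Angular frequency: ω = 2π·f = 2π·32.1 = 201.7 rad/s.
Step 2 — Component impedances:
  R: Z = R = 16.7 Ω
  C: Z = 1/(jωC) = -j/(ω·C) = 0 - j442.7 Ω
Step 3 — Series combination: Z_total = R + C = 16.7 - j442.7 Ω = 443∠-87.8° Ω.
Step 4 — Source phasor: V = 48∠2.1° V = 47.97 + j1.759 V.
Step 5 — Ohm's law: I = V / Z_total = (47.97 + j1.759) / (16.7 - j442.7) = 0.0001142 + j0.1084 A.
Step 6 — Convert to polar: |I| = 0.1084 A, ∠I = 89.9°.

I = 0.1084∠89.9° A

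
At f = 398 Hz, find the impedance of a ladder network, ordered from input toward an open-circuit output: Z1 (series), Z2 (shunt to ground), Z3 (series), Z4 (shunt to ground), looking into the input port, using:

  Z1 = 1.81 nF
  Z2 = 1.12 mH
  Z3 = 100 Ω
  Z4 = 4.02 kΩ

Step 1 — Angular frequency: ω = 2π·f = 2π·398 = 2501 rad/s.
Step 2 — Component impedances:
  Z1: Z = 1/(jωC) = -j/(ω·C) = 0 - j2.209e+05 Ω
  Z2: Z = jωL = j·2501·0.00112 = 0 + j2.801 Ω
  Z3: Z = R = 100 Ω
  Z4: Z = R = 4020 Ω
Step 3 — Ladder network (open output): work backward from the far end, alternating series and parallel combinations. Z_in = 0.001904 - j2.209e+05 Ω = 2.209e+05∠-90.0° Ω.

Z = 0.001904 - j2.209e+05 Ω = 2.209e+05∠-90.0° Ω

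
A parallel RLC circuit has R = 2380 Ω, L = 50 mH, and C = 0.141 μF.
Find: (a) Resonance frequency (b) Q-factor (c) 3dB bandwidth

Step 1 — Resonance: ω₀ = 1/√(LC) = 1/√(0.05·1.41e-07) = 1.191e+04 rad/s.
Step 2 — f₀ = ω₀/(2π) = 1896 Hz.
Step 3 — Parallel Q: Q = R/(ω₀L) = 2380/(1.191e+04·0.05) = 3.997.
Step 4 — Bandwidth: Δω = ω₀/Q = 2980 rad/s; BW = Δω/(2π) = 474.3 Hz.

(a) f₀ = 1896 Hz  (b) Q = 3.997  (c) BW = 474.3 Hz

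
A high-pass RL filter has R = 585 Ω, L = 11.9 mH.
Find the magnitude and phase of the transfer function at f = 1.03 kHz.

Step 1 — Angular frequency: ω = 2π·1030 = 6472 rad/s.
Step 2 — Transfer function: H(jω) = jωL/(R + jωL).
Step 3 — Numerator jωL = j·77.01; denominator R + jωL = 585 + j77.01.
Step 4 — H = 0.01704 + j0.1294.
Step 5 — Magnitude: |H| = 0.1305 (-17.7 dB); phase: φ = 82.5°.

|H| = 0.1305 (-17.7 dB), φ = 82.5°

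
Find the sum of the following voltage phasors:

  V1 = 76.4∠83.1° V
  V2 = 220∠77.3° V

Step 1 — Convert each phasor to rectangular form:
  V1 = 76.4·(cos(83.1°) + j·sin(83.1°)) = 9.178 + j75.85 V
  V2 = 220·(cos(77.3°) + j·sin(77.3°)) = 48.37 + j214.6 V
Step 2 — Sum components: V_total = 57.54 + j290.5 V.
Step 3 — Convert to polar: |V_total| = 296.1 V, ∠V_total = 78.8°.

V_total = 296.1∠78.8° V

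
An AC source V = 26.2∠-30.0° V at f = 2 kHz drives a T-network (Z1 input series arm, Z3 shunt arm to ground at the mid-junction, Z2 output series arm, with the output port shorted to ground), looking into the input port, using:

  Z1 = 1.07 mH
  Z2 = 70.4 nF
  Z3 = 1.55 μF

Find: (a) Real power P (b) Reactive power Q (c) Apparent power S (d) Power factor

Step 1 — Angular frequency: ω = 2π·f = 2π·2000 = 1.257e+04 rad/s.
Step 2 — Component impedances:
  Z1: Z = jωL = j·1.257e+04·0.00107 = 0 + j13.45 Ω
  Z2: Z = 1/(jωC) = -j/(ω·C) = 0 - j1130 Ω
  Z3: Z = 1/(jωC) = -j/(ω·C) = 0 - j51.34 Ω
Step 3 — With the output port shorted to ground, the output series arm Z2 runs from the junction to ground; the shunt arm Z3 also runs from the junction to ground. They appear in parallel: Z3 || Z2 = 0 - j49.11 Ω.
Step 4 — Series with input arm Z1: Z_in = Z1 + (Z3 || Z2) = 0 - j35.66 Ω = 35.66∠-90.0° Ω.
Step 5 — Source phasor: V = 26.2∠-30.0° V = 22.69 - j13.1 V.
Step 6 — Current: I = V / Z = 0.3673 + j0.6362 A = 0.7346∠60.0° A.
Step 7 — Complex power: S = V·I* = 0 - j19.25 VA.
Step 8 — Real power: P = Re(S) = 0 W.
Step 9 — Reactive power: Q = Im(S) = -19.25 VAR.
Step 10 — Apparent power: |S| = 19.25 VA.
Step 11 — Power factor: PF = P/|S| = 0 (leading).

(a) P = 0 W  (b) Q = -19.25 VAR  (c) S = 19.25 VA  (d) PF = 0 (leading)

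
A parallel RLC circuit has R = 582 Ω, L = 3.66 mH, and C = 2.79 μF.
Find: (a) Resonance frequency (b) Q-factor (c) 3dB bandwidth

Step 1 — Resonance: ω₀ = 1/√(LC) = 1/√(0.00366·2.79e-06) = 9896 rad/s.
Step 2 — f₀ = ω₀/(2π) = 1575 Hz.
Step 3 — Parallel Q: Q = R/(ω₀L) = 582/(9896·0.00366) = 16.07.
Step 4 — Bandwidth: Δω = ω₀/Q = 615.8 rad/s; BW = Δω/(2π) = 98.02 Hz.

(a) f₀ = 1575 Hz  (b) Q = 16.07  (c) BW = 98.02 Hz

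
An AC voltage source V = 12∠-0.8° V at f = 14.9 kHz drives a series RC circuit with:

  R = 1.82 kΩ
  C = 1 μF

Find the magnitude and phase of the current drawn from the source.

Step 1 — Angular frequency: ω = 2π·f = 2π·1.49e+04 = 9.362e+04 rad/s.
Step 2 — Component impedances:
  R: Z = R = 1820 Ω
  C: Z = 1/(jωC) = -j/(ω·C) = 0 - j10.68 Ω
Step 3 — Series combination: Z_total = R + C = 1820 - j10.68 Ω = 1820∠-0.3° Ω.
Step 4 — Source phasor: V = 12∠-0.8° V = 12 - j0.1675 V.
Step 5 — Ohm's law: I = V / Z_total = (12 - j0.1675) / (1820 - j10.68) = 0.006593 - j5.336e-05 A.
Step 6 — Convert to polar: |I| = 0.006593 A, ∠I = -0.5°.

I = 0.006593∠-0.5° A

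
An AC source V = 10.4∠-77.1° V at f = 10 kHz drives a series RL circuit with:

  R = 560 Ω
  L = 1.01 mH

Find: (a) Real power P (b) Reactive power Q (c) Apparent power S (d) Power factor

Step 1 — Angular frequency: ω = 2π·f = 2π·1e+04 = 6.283e+04 rad/s.
Step 2 — Component impedances:
  R: Z = R = 560 Ω
  L: Z = jωL = j·6.283e+04·0.00101 = 0 + j63.46 Ω
Step 3 — Series combination: Z_total = R + L = 560 + j63.46 Ω = 563.6∠6.5° Ω.
Step 4 — Source phasor: V = 10.4∠-77.1° V = 2.322 - j10.14 V.
Step 5 — Current: I = V / Z = 0.002068 - j0.01834 A = 0.01845∠-83.6° A.
Step 6 — Complex power: S = V·I* = 0.1907 + j0.02161 VA.
Step 7 — Real power: P = Re(S) = 0.1907 W.
Step 8 — Reactive power: Q = Im(S) = 0.02161 VAR.
Step 9 — Apparent power: |S| = 0.1919 VA.
Step 10 — Power factor: PF = P/|S| = 0.9936 (lagging).

(a) P = 0.1907 W  (b) Q = 0.02161 VAR  (c) S = 0.1919 VA  (d) PF = 0.9936 (lagging)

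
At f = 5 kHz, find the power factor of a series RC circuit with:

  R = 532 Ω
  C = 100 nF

Step 1 — Angular frequency: ω = 2π·f = 2π·5000 = 3.142e+04 rad/s.
Step 2 — Component impedances:
  R: Z = R = 532 Ω
  C: Z = 1/(jωC) = -j/(ω·C) = 0 - j318.3 Ω
Step 3 — Series combination: Z_total = R + C = 532 - j318.3 Ω = 620∠-30.9° Ω.
Step 4 — Power factor: PF = cos(φ) = Re(Z)/|Z| = 532/620 = 0.8581.
Step 5 — Type: Im(Z) = -318.3 ⇒ leading (phase φ = -30.9°).

PF = 0.8581 (leading, φ = -30.9°)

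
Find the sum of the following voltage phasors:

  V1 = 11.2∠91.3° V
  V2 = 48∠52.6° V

Step 1 — Convert each phasor to rectangular form:
  V1 = 11.2·(cos(91.3°) + j·sin(91.3°)) = -0.2541 + j11.2 V
  V2 = 48·(cos(52.6°) + j·sin(52.6°)) = 29.15 + j38.13 V
Step 2 — Sum components: V_total = 28.9 + j49.33 V.
Step 3 — Convert to polar: |V_total| = 57.17 V, ∠V_total = 59.6°.

V_total = 57.17∠59.6° V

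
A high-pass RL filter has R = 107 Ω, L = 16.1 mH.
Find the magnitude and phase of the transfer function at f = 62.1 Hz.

Step 1 — Angular frequency: ω = 2π·62.1 = 390.2 rad/s.
Step 2 — Transfer function: H(jω) = jωL/(R + jωL).
Step 3 — Numerator jωL = j·6.282; denominator R + jωL = 107 + j6.282.
Step 4 — H = 0.003435 + j0.05851.
Step 5 — Magnitude: |H| = 0.05861 (-24.6 dB); phase: φ = 86.6°.

|H| = 0.05861 (-24.6 dB), φ = 86.6°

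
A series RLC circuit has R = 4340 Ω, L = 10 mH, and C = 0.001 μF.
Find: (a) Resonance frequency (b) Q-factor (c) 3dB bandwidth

Step 1 — Resonance condition Im(Z)=0 gives ω₀ = 1/√(LC).
Step 2 — ω₀ = 1/√(0.01·1e-09) = 3.162e+05 rad/s.
Step 3 — f₀ = ω₀/(2π) = 5.033e+04 Hz.
Step 4 — Series Q: Q = ω₀L/R = 3.162e+05·0.01/4340 = 0.7286.
Step 5 — 3dB bandwidth: Δω = ω₀/Q = 4.34e+05 rad/s; BW = Δω/(2π) = 6.907e+04 Hz.

(a) f₀ = 5.033e+04 Hz  (b) Q = 0.7286  (c) BW = 6.907e+04 Hz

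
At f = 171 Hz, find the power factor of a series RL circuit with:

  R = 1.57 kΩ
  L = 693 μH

Step 1 — Angular frequency: ω = 2π·f = 2π·171 = 1074 rad/s.
Step 2 — Component impedances:
  R: Z = R = 1570 Ω
  L: Z = jωL = j·1074·0.000693 = 0 + j0.7446 Ω
Step 3 — Series combination: Z_total = R + L = 1570 + j0.7446 Ω = 1570∠0.0° Ω.
Step 4 — Power factor: PF = cos(φ) = Re(Z)/|Z| = 1570/1570 = 1.
Step 5 — Type: Im(Z) = 0.7446 ⇒ lagging (phase φ = 0.0°).

PF = 1 (lagging, φ = 0.0°)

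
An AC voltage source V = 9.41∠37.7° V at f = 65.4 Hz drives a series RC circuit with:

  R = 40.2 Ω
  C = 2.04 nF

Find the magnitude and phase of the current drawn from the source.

Step 1 — Angular frequency: ω = 2π·f = 2π·65.4 = 410.9 rad/s.
Step 2 — Component impedances:
  R: Z = R = 40.2 Ω
  C: Z = 1/(jωC) = -j/(ω·C) = 0 - j1.193e+06 Ω
Step 3 — Series combination: Z_total = R + C = 40.2 - j1.193e+06 Ω = 1.193e+06∠-90.0° Ω.
Step 4 — Source phasor: V = 9.41∠37.7° V = 7.445 + j5.754 V.
Step 5 — Ohm's law: I = V / Z_total = (7.445 + j5.754) / (40.2 - j1.193e+06) = -4.824e-06 + j6.241e-06 A.
Step 6 — Convert to polar: |I| = 7.888e-06 A, ∠I = 127.7°.

I = 7.888e-06∠127.7° A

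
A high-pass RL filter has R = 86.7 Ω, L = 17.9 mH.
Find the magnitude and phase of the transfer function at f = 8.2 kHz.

Step 1 — Angular frequency: ω = 2π·8200 = 5.152e+04 rad/s.
Step 2 — Transfer function: H(jω) = jωL/(R + jωL).
Step 3 — Numerator jωL = j·922.2; denominator R + jωL = 86.7 + j922.2.
Step 4 — H = 0.9912 + j0.09319.
Step 5 — Magnitude: |H| = 0.9956 (-0.0 dB); phase: φ = 5.4°.

|H| = 0.9956 (-0.0 dB), φ = 5.4°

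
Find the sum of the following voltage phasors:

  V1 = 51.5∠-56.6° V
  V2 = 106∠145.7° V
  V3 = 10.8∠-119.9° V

Step 1 — Convert each phasor to rectangular form:
  V1 = 51.5·(cos(-56.6°) + j·sin(-56.6°)) = 28.35 - j42.99 V
  V2 = 106·(cos(145.7°) + j·sin(145.7°)) = -87.57 + j59.73 V
  V3 = 10.8·(cos(-119.9°) + j·sin(-119.9°)) = -5.384 - j9.362 V
Step 2 — Sum components: V_total = -64.6 + j7.377 V.
Step 3 — Convert to polar: |V_total| = 65.02 V, ∠V_total = 173.5°.

V_total = 65.02∠173.5° V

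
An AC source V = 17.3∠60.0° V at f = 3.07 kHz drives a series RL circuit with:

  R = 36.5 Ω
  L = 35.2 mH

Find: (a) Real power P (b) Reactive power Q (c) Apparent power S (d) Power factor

Step 1 — Angular frequency: ω = 2π·f = 2π·3070 = 1.929e+04 rad/s.
Step 2 — Component impedances:
  R: Z = R = 36.5 Ω
  L: Z = jωL = j·1.929e+04·0.0352 = 0 + j679 Ω
Step 3 — Series combination: Z_total = R + L = 36.5 + j679 Ω = 680∠86.9° Ω.
Step 4 — Source phasor: V = 17.3∠60.0° V = 8.65 + j14.98 V.
Step 5 — Current: I = V / Z = 0.02268 - j0.01152 A = 0.02544∠-26.9° A.
Step 6 — Complex power: S = V·I* = 0.02363 + j0.4395 VA.
Step 7 — Real power: P = Re(S) = 0.02363 W.
Step 8 — Reactive power: Q = Im(S) = 0.4395 VAR.
Step 9 — Apparent power: |S| = 0.4402 VA.
Step 10 — Power factor: PF = P/|S| = 0.05368 (lagging).

(a) P = 0.02363 W  (b) Q = 0.4395 VAR  (c) S = 0.4402 VA  (d) PF = 0.05368 (lagging)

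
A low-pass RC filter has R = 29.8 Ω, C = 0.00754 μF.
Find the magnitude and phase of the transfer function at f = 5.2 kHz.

Step 1 — Angular frequency: ω = 2π·5200 = 3.267e+04 rad/s.
Step 2 — Transfer function: H(jω) = 1/(1 + jωRC).
Step 3 — Denominator: 1 + jωRC = 1 + j·3.267e+04·29.8·7.54e-09 = 1 + j0.007341.
Step 4 — H = 0.9999 - j0.007341.
Step 5 — Magnitude: |H| = 1 (-0.0 dB); phase: φ = -0.4°.

|H| = 1 (-0.0 dB), φ = -0.4°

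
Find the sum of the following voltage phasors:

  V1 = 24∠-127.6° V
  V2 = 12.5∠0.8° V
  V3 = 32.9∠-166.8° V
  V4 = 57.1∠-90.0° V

Step 1 — Convert each phasor to rectangular form:
  V1 = 24·(cos(-127.6°) + j·sin(-127.6°)) = -14.64 - j19.01 V
  V2 = 12.5·(cos(0.8°) + j·sin(0.8°)) = 12.5 + j0.1745 V
  V3 = 32.9·(cos(-166.8°) + j·sin(-166.8°)) = -32.03 - j7.513 V
  V4 = 57.1·(cos(-90.0°) + j·sin(-90.0°)) = 0 - j57.1 V
Step 2 — Sum components: V_total = -34.18 - j83.45 V.
Step 3 — Convert to polar: |V_total| = 90.18 V, ∠V_total = -112.3°.

V_total = 90.18∠-112.3° V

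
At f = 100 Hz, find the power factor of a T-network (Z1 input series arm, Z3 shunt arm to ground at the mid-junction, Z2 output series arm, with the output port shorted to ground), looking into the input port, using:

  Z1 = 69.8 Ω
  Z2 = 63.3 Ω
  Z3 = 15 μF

Step 1 — Angular frequency: ω = 2π·f = 2π·100 = 628.3 rad/s.
Step 2 — Component impedances:
  Z1: Z = R = 69.8 Ω
  Z2: Z = R = 63.3 Ω
  Z3: Z = 1/(jωC) = -j/(ω·C) = 0 - j106.1 Ω
Step 3 — With the output port shorted to ground, the output series arm Z2 runs from the junction to ground; the shunt arm Z3 also runs from the junction to ground. They appear in parallel: Z3 || Z2 = 46.68 - j27.85 Ω.
Step 4 — Series with input arm Z1: Z_in = Z1 + (Z3 || Z2) = 116.5 - j27.85 Ω = 119.8∠-13.4° Ω.
Step 5 — Power factor: PF = cos(φ) = Re(Z)/|Z| = 116.484/119.768 = 0.9726.
Step 6 — Type: Im(Z) = -27.85 ⇒ leading (phase φ = -13.4°).

PF = 0.9726 (leading, φ = -13.4°)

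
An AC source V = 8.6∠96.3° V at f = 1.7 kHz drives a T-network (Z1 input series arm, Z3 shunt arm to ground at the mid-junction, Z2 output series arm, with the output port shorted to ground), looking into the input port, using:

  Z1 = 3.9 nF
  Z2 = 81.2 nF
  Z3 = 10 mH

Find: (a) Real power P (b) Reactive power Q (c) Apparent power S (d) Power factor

Step 1 — Angular frequency: ω = 2π·f = 2π·1700 = 1.068e+04 rad/s.
Step 2 — Component impedances:
  Z1: Z = 1/(jωC) = -j/(ω·C) = 0 - j2.401e+04 Ω
  Z2: Z = 1/(jωC) = -j/(ω·C) = 0 - j1153 Ω
  Z3: Z = jωL = j·1.068e+04·0.01 = 0 + j106.8 Ω
Step 3 — With the output port shorted to ground, the output series arm Z2 runs from the junction to ground; the shunt arm Z3 also runs from the junction to ground. They appear in parallel: Z3 || Z2 = 0 + j117.7 Ω.
Step 4 — Series with input arm Z1: Z_in = Z1 + (Z3 || Z2) = 0 - j2.389e+04 Ω = 2.389e+04∠-90.0° Ω.
Step 5 — Source phasor: V = 8.6∠96.3° V = -0.9437 + j8.548 V.
Step 6 — Current: I = V / Z = -0.0003578 - j3.951e-05 A = 0.00036∠-173.7° A.
Step 7 — Complex power: S = V·I* = 0 - j0.003096 VA.
Step 8 — Real power: P = Re(S) = 0 W.
Step 9 — Reactive power: Q = Im(S) = -0.003096 VAR.
Step 10 — Apparent power: |S| = 0.003096 VA.
Step 11 — Power factor: PF = P/|S| = 0 (leading).

(a) P = 0 W  (b) Q = -0.003096 VAR  (c) S = 0.003096 VA  (d) PF = 0 (leading)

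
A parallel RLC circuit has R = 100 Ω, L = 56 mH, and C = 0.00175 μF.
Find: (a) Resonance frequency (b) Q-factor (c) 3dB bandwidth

Step 1 — Resonance: ω₀ = 1/√(LC) = 1/√(0.056·1.75e-09) = 1.01e+05 rad/s.
Step 2 — f₀ = ω₀/(2π) = 1.608e+04 Hz.
Step 3 — Parallel Q: Q = R/(ω₀L) = 100/(1.01e+05·0.056) = 0.01768.
Step 4 — Bandwidth: Δω = ω₀/Q = 5.714e+06 rad/s; BW = Δω/(2π) = 9.095e+05 Hz.

(a) f₀ = 1.608e+04 Hz  (b) Q = 0.01768  (c) BW = 9.095e+05 Hz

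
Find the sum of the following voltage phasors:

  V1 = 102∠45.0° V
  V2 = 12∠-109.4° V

Step 1 — Convert each phasor to rectangular form:
  V1 = 102·(cos(45.0°) + j·sin(45.0°)) = 72.12 + j72.12 V
  V2 = 12·(cos(-109.4°) + j·sin(-109.4°)) = -3.986 - j11.32 V
Step 2 — Sum components: V_total = 68.14 + j60.81 V.
Step 3 — Convert to polar: |V_total| = 91.33 V, ∠V_total = 41.7°.

V_total = 91.33∠41.7° V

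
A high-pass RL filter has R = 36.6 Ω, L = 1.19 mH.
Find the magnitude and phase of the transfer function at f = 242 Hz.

Step 1 — Angular frequency: ω = 2π·242 = 1521 rad/s.
Step 2 — Transfer function: H(jω) = jωL/(R + jωL).
Step 3 — Numerator jωL = j·1.809; denominator R + jωL = 36.6 + j1.809.
Step 4 — H = 0.002438 + j0.04932.
Step 5 — Magnitude: |H| = 0.04938 (-26.1 dB); phase: φ = 87.2°.

|H| = 0.04938 (-26.1 dB), φ = 87.2°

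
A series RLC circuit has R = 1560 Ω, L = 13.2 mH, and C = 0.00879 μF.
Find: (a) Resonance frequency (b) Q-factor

Step 1 — Resonance condition Im(Z)=0 gives ω₀ = 1/√(LC).
Step 2 — ω₀ = 1/√(0.0132·8.79e-09) = 9.284e+04 rad/s.
Step 3 — f₀ = ω₀/(2π) = 1.478e+04 Hz.
Step 4 — Series Q: Q = ω₀L/R = 9.284e+04·0.0132/1560 = 0.7855.

(a) f₀ = 1.478e+04 Hz  (b) Q = 0.7855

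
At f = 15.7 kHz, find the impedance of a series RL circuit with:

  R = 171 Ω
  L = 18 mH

Step 1 — Angular frequency: ω = 2π·f = 2π·1.57e+04 = 9.865e+04 rad/s.
Step 2 — Component impedances:
  R: Z = R = 171 Ω
  L: Z = jωL = j·9.865e+04·0.018 = 0 + j1776 Ω
Step 3 — Series combination: Z_total = R + L = 171 + j1776 Ω = 1784∠84.5° Ω.

Z = 171 + j1776 Ω = 1784∠84.5° Ω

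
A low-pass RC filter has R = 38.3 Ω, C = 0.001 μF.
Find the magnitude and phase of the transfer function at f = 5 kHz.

Step 1 — Angular frequency: ω = 2π·5000 = 3.142e+04 rad/s.
Step 2 — Transfer function: H(jω) = 1/(1 + jωRC).
Step 3 — Denominator: 1 + jωRC = 1 + j·3.142e+04·38.3·1e-09 = 1 + j0.001203.
Step 4 — H = 1 - j0.001203.
Step 5 — Magnitude: |H| = 1 (-0.0 dB); phase: φ = -0.1°.

|H| = 1 (-0.0 dB), φ = -0.1°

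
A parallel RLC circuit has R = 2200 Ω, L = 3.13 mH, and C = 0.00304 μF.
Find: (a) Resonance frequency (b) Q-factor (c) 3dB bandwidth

Step 1 — Resonance: ω₀ = 1/√(LC) = 1/√(0.00313·3.04e-09) = 3.242e+05 rad/s.
Step 2 — f₀ = ω₀/(2π) = 5.16e+04 Hz.
Step 3 — Parallel Q: Q = R/(ω₀L) = 2200/(3.242e+05·0.00313) = 2.168.
Step 4 — Bandwidth: Δω = ω₀/Q = 1.495e+05 rad/s; BW = Δω/(2π) = 2.38e+04 Hz.

(a) f₀ = 5.16e+04 Hz  (b) Q = 2.168  (c) BW = 2.38e+04 Hz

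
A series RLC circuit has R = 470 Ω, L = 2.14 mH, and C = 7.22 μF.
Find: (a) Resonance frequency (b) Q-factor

Step 1 — Resonance condition Im(Z)=0 gives ω₀ = 1/√(LC).
Step 2 — ω₀ = 1/√(0.00214·7.22e-06) = 8045 rad/s.
Step 3 — f₀ = ω₀/(2π) = 1280 Hz.
Step 4 — Series Q: Q = ω₀L/R = 8045·0.00214/470 = 0.03663.

(a) f₀ = 1280 Hz  (b) Q = 0.03663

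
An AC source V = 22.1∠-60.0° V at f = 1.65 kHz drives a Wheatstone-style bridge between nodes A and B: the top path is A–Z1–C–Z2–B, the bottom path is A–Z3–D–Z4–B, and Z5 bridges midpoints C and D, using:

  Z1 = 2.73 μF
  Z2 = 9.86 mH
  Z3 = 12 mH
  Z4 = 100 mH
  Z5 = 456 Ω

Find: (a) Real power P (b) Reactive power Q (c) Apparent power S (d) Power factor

Step 1 — Angular frequency: ω = 2π·f = 2π·1650 = 1.037e+04 rad/s.
Step 2 — Component impedances:
  Z1: Z = 1/(jωC) = -j/(ω·C) = 0 - j35.33 Ω
  Z2: Z = jωL = j·1.037e+04·0.00986 = 0 + j102.2 Ω
  Z3: Z = jωL = j·1.037e+04·0.012 = 0 + j124.4 Ω
  Z4: Z = jωL = j·1.037e+04·0.1 = 0 + j1037 Ω
  Z5: Z = R = 456 Ω
Step 3 — Bridge requires nodal analysis (the Z5 bridge couples midpoints C and D, so the two paths cannot be reduced to a simple series/parallel combination). Setting node B to ground and injecting 1 A at node A, the 3-node admittance system at A, C, D solves to V_A = Z_AB = 3.429 + j62.62 Ω = 62.72∠86.9° Ω.
Step 4 — Source phasor: V = 22.1∠-60.0° V = 11.05 - j19.14 V.
Step 5 — Current: I = V / Z = -0.2951 - j0.1926 A = 0.3524∠-146.9° A.
Step 6 — Complex power: S = V·I* = 0.4257 + j7.776 VA.
Step 7 — Real power: P = Re(S) = 0.4257 W.
Step 8 — Reactive power: Q = Im(S) = 7.776 VAR.
Step 9 — Apparent power: |S| = 7.787 VA.
Step 10 — Power factor: PF = P/|S| = 0.05467 (lagging).

(a) P = 0.4257 W  (b) Q = 7.776 VAR  (c) S = 7.787 VA  (d) PF = 0.05467 (lagging)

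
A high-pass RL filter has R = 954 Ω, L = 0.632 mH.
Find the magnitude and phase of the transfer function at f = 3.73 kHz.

Step 1 — Angular frequency: ω = 2π·3730 = 2.344e+04 rad/s.
Step 2 — Transfer function: H(jω) = jωL/(R + jωL).
Step 3 — Numerator jωL = j·14.81; denominator R + jωL = 954 + j14.81.
Step 4 — H = 0.000241 + j0.01552.
Step 5 — Magnitude: |H| = 0.01552 (-36.2 dB); phase: φ = 89.1°.

|H| = 0.01552 (-36.2 dB), φ = 89.1°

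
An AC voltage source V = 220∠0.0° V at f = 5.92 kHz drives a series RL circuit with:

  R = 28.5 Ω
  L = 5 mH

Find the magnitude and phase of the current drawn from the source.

Step 1 — Angular frequency: ω = 2π·f = 2π·5920 = 3.72e+04 rad/s.
Step 2 — Component impedances:
  R: Z = R = 28.5 Ω
  L: Z = jωL = j·3.72e+04·0.005 = 0 + j186 Ω
Step 3 — Series combination: Z_total = R + L = 28.5 + j186 Ω = 188.2∠81.3° Ω.
Step 4 — Source phasor: V = 220∠0.0° V = 220 V.
Step 5 — Ohm's law: I = V / Z_total = (220) / (28.5 + j186) = 0.1771 - j1.156 A.
Step 6 — Convert to polar: |I| = 1.169 A, ∠I = -81.3°.

I = 1.169∠-81.3° A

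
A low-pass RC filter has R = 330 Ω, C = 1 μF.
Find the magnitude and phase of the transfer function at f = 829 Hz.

Step 1 — Angular frequency: ω = 2π·829 = 5209 rad/s.
Step 2 — Transfer function: H(jω) = 1/(1 + jωRC).
Step 3 — Denominator: 1 + jωRC = 1 + j·5209·330·1e-06 = 1 + j1.719.
Step 4 — H = 0.2529 - j0.4347.
Step 5 — Magnitude: |H| = 0.5029 (-6.0 dB); phase: φ = -59.8°.

|H| = 0.5029 (-6.0 dB), φ = -59.8°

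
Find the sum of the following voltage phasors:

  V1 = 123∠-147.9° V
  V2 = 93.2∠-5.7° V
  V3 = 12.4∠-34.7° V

Step 1 — Convert each phasor to rectangular form:
  V1 = 123·(cos(-147.9°) + j·sin(-147.9°)) = -104.2 - j65.36 V
  V2 = 93.2·(cos(-5.7°) + j·sin(-5.7°)) = 92.74 - j9.257 V
  V3 = 12.4·(cos(-34.7°) + j·sin(-34.7°)) = 10.19 - j7.059 V
Step 2 — Sum components: V_total = -1.262 - j81.68 V.
Step 3 — Convert to polar: |V_total| = 81.69 V, ∠V_total = -90.9°.

V_total = 81.69∠-90.9° V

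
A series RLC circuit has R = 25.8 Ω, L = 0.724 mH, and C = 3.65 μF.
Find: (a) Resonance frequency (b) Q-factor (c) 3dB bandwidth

Step 1 — Resonance: ω₀ = 1/√(LC) = 1/√(0.000724·3.65e-06) = 1.945e+04 rad/s.
Step 2 — f₀ = ω₀/(2π) = 3096 Hz.
Step 3 — Series Q: Q = ω₀L/R = 1.945e+04·0.000724/25.8 = 0.5459.
Step 4 — Bandwidth: Δω = ω₀/Q = 3.564e+04 rad/s; BW = Δω/(2π) = 5672 Hz.

(a) f₀ = 3096 Hz  (b) Q = 0.5459  (c) BW = 5672 Hz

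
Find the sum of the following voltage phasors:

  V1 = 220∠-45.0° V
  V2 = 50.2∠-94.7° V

Step 1 — Convert each phasor to rectangular form:
  V1 = 220·(cos(-45.0°) + j·sin(-45.0°)) = 155.6 - j155.6 V
  V2 = 50.2·(cos(-94.7°) + j·sin(-94.7°)) = -4.113 - j50.03 V
Step 2 — Sum components: V_total = 151.5 - j205.6 V.
Step 3 — Convert to polar: |V_total| = 255.4 V, ∠V_total = -53.6°.

V_total = 255.4∠-53.6° V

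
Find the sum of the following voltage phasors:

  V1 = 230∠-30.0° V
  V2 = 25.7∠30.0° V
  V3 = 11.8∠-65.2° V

Step 1 — Convert each phasor to rectangular form:
  V1 = 230·(cos(-30.0°) + j·sin(-30.0°)) = 199.2 - j115 V
  V2 = 25.7·(cos(30.0°) + j·sin(30.0°)) = 22.26 + j12.85 V
  V3 = 11.8·(cos(-65.2°) + j·sin(-65.2°)) = 4.95 - j10.71 V
Step 2 — Sum components: V_total = 226.4 - j112.9 V.
Step 3 — Convert to polar: |V_total| = 253 V, ∠V_total = -26.5°.

V_total = 253∠-26.5° V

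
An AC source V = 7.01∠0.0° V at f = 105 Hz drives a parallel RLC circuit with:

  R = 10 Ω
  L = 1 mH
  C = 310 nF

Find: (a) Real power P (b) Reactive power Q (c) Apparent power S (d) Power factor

Step 1 — Angular frequency: ω = 2π·f = 2π·105 = 659.7 rad/s.
Step 2 — Component impedances:
  R: Z = R = 10 Ω
  L: Z = jωL = j·659.7·0.001 = 0 + j0.6597 Ω
  C: Z = 1/(jωC) = -j/(ω·C) = 0 - j4890 Ω
Step 3 — Parallel combination: 1/Z_total = 1/R + 1/L + 1/C; Z_total = 0.04335 + j0.657 Ω = 0.6584∠86.2° Ω.
Step 4 — Source phasor: V = 7.01∠0.0° V = 7.01 V.
Step 5 — Current: I = V / Z = 0.701 - j10.62 A = 10.65∠-86.2° A.
Step 6 — Complex power: S = V·I* = 4.914 + j74.47 VA.
Step 7 — Real power: P = Re(S) = 4.914 W.
Step 8 — Reactive power: Q = Im(S) = 74.47 VAR.
Step 9 — Apparent power: |S| = 74.64 VA.
Step 10 — Power factor: PF = P/|S| = 0.06584 (lagging).

(a) P = 4.914 W  (b) Q = 74.47 VAR  (c) S = 74.64 VA  (d) PF = 0.06584 (lagging)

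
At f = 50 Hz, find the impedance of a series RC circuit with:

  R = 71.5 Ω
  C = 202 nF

Step 1 — Angular frequency: ω = 2π·f = 2π·50 = 314.2 rad/s.
Step 2 — Component impedances:
  R: Z = R = 71.5 Ω
  C: Z = 1/(jωC) = -j/(ω·C) = 0 - j1.576e+04 Ω
Step 3 — Series combination: Z_total = R + C = 71.5 - j1.576e+04 Ω = 1.576e+04∠-89.7° Ω.

Z = 71.5 - j1.576e+04 Ω = 1.576e+04∠-89.7° Ω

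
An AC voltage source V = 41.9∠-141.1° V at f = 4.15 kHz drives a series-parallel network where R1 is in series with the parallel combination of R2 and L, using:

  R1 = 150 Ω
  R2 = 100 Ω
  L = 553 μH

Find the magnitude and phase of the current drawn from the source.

Step 1 — Angular frequency: ω = 2π·f = 2π·4150 = 2.608e+04 rad/s.
Step 2 — Component impedances:
  R1: Z = R = 150 Ω
  R2: Z = R = 100 Ω
  L: Z = jωL = j·2.608e+04·0.000553 = 0 + j14.42 Ω
Step 3 — Parallel branch: R2 || L = 1/(1/R2 + 1/L) = 2.037 + j14.13 Ω.
Step 4 — Series with R1: Z_total = R1 + (R2 || L) = 152 + j14.13 Ω = 152.7∠5.3° Ω.
Step 5 — Source phasor: V = 41.9∠-141.1° V = -32.61 - j26.31 V.
Step 6 — Ohm's law: I = V / Z_total = (-32.61 - j26.31) / (152 + j14.13) = -0.2286 - j0.1518 A.
Step 7 — Convert to polar: |I| = 0.2744 A, ∠I = -146.4°.

I = 0.2744∠-146.4° A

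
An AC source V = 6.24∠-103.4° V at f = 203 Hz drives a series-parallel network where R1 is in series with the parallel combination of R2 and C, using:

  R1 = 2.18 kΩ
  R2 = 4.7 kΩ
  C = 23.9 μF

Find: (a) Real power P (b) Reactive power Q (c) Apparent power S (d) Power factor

Step 1 — Angular frequency: ω = 2π·f = 2π·203 = 1275 rad/s.
Step 2 — Component impedances:
  R1: Z = R = 2180 Ω
  R2: Z = R = 4700 Ω
  C: Z = 1/(jωC) = -j/(ω·C) = 0 - j32.8 Ω
Step 3 — Parallel branch: R2 || C = 1/(1/R2 + 1/C) = 0.2289 - j32.8 Ω.
Step 4 — Series with R1: Z_total = R1 + (R2 || C) = 2180 - j32.8 Ω = 2180∠-0.9° Ω.
Step 5 — Source phasor: V = 6.24∠-103.4° V = -1.446 - j6.07 V.
Step 6 — Current: I = V / Z = -0.0006213 - j0.002794 A = 0.002862∠-102.5° A.
Step 7 — Complex power: S = V·I* = 0.01786 - j0.0002686 VA.
Step 8 — Real power: P = Re(S) = 0.01786 W.
Step 9 — Reactive power: Q = Im(S) = -0.0002686 VAR.
Step 10 — Apparent power: |S| = 0.01786 VA.
Step 11 — Power factor: PF = P/|S| = 0.9999 (leading).

(a) P = 0.01786 W  (b) Q = -0.0002686 VAR  (c) S = 0.01786 VA  (d) PF = 0.9999 (leading)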